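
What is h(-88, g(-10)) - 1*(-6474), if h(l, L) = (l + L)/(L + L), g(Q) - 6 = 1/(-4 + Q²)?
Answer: 7463125/1154 ≈ 6467.2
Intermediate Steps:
g(Q) = 6 + 1/(-4 + Q²)
h(l, L) = (L + l)/(2*L) (h(l, L) = (L + l)/((2*L)) = (L + l)*(1/(2*L)) = (L + l)/(2*L))
h(-88, g(-10)) - 1*(-6474) = ((-23 + 6*(-10)²)/(-4 + (-10)²) - 88)/(2*(((-23 + 6*(-10)²)/(-4 + (-10)²)))) - 1*(-6474) = ((-23 + 6*100)/(-4 + 100) - 88)/(2*(((-23 + 6*100)/(-4 + 100)))) + 6474 = ((-23 + 600)/96 - 88)/(2*(((-23 + 600)/96))) + 6474 = ((1/96)*577 - 88)/(2*(((1/96)*577))) + 6474 = (577/96 - 88)/(2*(577/96)) + 6474 = (½)*(96/577)*(-7871/96) + 6474 = -7871/1154 + 6474 = 7463125/1154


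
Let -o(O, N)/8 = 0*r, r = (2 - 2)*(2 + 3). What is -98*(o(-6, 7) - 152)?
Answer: 14896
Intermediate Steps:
r = 0 (r = 0*5 = 0)
o(O, N) = 0 (o(O, N) = -0*0 = -8*0 = 0)
-98*(o(-6, 7) - 152) = -98*(0 - 152) = -98*(-152) = 14896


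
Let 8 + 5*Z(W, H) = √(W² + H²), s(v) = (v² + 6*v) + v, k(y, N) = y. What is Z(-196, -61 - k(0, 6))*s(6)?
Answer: -624/5 + 78*√42137/5 ≈ 3077.5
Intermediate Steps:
s(v) = v² + 7*v
Z(W, H) = -8/5 + √(H² + W²)/5 (Z(W, H) = -8/5 + √(W² + H²)/5 = -8/5 + √(H² + W²)/5)
Z(-196, -61 - k(0, 6))*s(6) = (-8/5 + √((-61 - 1*0)² + (-196)²)/5)*(6*(7 + 6)) = (-8/5 + √((-61 + 0)² + 38416)/5)*(6*13) = (-8/5 + √((-61)² + 38416)/5)*78 = (-8/5 + √(3721 + 38416)/5)*78 = (-8/5 + √42137/5)*78 = -624/5 + 78*√42137/5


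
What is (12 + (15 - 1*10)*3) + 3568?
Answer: 3595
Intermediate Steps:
(12 + (15 - 1*10)*3) + 3568 = (12 + (15 - 10)*3) + 3568 = (12 + 5*3) + 3568 = (12 + 15) + 3568 = 27 + 3568 = 3595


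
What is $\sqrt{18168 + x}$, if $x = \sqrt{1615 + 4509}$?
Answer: $\sqrt{18168 + 2 \sqrt{1531}} \approx 135.08$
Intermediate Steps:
$x = 2 \sqrt{1531}$ ($x = \sqrt{6124} = 2 \sqrt{1531} \approx 78.256$)
$\sqrt{18168 + x} = \sqrt{18168 + 2 \sqrt{1531}}$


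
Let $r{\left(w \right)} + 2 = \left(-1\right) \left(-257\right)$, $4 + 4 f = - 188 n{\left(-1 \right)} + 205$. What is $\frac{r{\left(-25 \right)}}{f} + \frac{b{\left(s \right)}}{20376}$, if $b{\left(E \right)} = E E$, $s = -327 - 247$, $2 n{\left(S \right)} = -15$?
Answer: $\frac{15321371}{911826} \approx 16.803$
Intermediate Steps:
$n{\left(S \right)} = - \frac{15}{2}$ ($n{\left(S \right)} = \frac{1}{2} \left(-15\right) = - \frac{15}{2}$)
$s = -574$
$b{\left(E \right)} = E^{2}$
$f = \frac{1611}{4}$ ($f = -1 + \frac{\left(-188\right) \left(- \frac{15}{2}\right) + 205}{4} = -1 + \frac{1410 + 205}{4} = -1 + \frac{1}{4} \cdot 1615 = -1 + \frac{1615}{4} = \frac{1611}{4} \approx 402.75$)
$r{\left(w \right)} = 255$ ($r{\left(w \right)} = -2 - -257 = -2 + 257 = 255$)
$\frac{r{\left(-25 \right)}}{f} + \frac{b{\left(s \right)}}{20376} = \frac{255}{\frac{1611}{4}} + \frac{\left(-574\right)^{2}}{20376} = 255 \cdot \frac{4}{1611} + 329476 \cdot \frac{1}{20376} = \frac{340}{537} + \frac{82369}{5094} = \frac{15321371}{911826}$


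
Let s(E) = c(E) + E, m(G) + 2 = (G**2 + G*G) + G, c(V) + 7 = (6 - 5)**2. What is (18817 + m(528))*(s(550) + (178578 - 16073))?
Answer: 94064761639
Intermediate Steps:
c(V) = -6 (c(V) = -7 + (6 - 5)**2 = -7 + 1**2 = -7 + 1 = -6)
m(G) = -2 + G + 2*G**2 (m(G) = -2 + ((G**2 + G*G) + G) = -2 + ((G**2 + G**2) + G) = -2 + (2*G**2 + G) = -2 + (G + 2*G**2) = -2 + G + 2*G**2)
s(E) = -6 + E
(18817 + m(528))*(s(550) + (178578 - 16073)) = (18817 + (-2 + 528 + 2*528**2))*((-6 + 550) + (178578 - 16073)) = (18817 + (-2 + 528 + 2*278784))*(544 + 162505) = (18817 + (-2 + 528 + 557568))*163049 = (18817 + 558094)*163049 = 576911*163049 = 94064761639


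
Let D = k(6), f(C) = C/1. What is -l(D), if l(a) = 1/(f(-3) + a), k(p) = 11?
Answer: -1/8 ≈ -0.12500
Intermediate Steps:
f(C) = C (f(C) = C*1 = C)
D = 11
l(a) = 1/(-3 + a)
-l(D) = -1/(-3 + 11) = -1/8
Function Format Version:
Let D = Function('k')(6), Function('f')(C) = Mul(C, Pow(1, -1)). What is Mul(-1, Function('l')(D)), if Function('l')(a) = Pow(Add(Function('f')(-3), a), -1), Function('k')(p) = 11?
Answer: Rational(-1, 8) ≈ -0.12500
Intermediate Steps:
Function('f')(C) = C (Function('f')(C) = Mul(C, 1) = C)
D = 11
Function('l')(a) = Pow(Add(-3, a), -1)
Mul(-1, Function('l')(D)) = Mul(-1, Pow(Add(-3, 11), -1)) = Mul(-1, Pow(8, -1)) = Mul(-1, Rational(1, 8)) = Rational(-1, 8)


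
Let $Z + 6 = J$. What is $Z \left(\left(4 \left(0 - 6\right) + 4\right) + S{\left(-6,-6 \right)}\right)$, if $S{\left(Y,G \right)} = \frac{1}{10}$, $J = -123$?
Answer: $\frac{25671}{10} \approx 2567.1$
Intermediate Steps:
$Z = -129$ ($Z = -6 - 123 = -129$)
$S{\left(Y,G \right)} = \frac{1}{10}$
$Z \left(\left(4 \left(0 - 6\right) + 4\right) + S{\left(-6,-6 \right)}\right) = - 129 \left(\left(4 \left(0 - 6\right) + 4\right) + \frac{1}{10}\right) = - 129 \left(\left(4 \left(-6\right) + 4\right) + \frac{1}{10}\right) = - 129 \left(\left(-24 + 4\right) + \frac{1}{10}\right) = - 129 \left(-20 + \frac{1}{10}\right) = \left(-129\right) \left(- \frac{199}{10}\right) = \frac{25671}{10}$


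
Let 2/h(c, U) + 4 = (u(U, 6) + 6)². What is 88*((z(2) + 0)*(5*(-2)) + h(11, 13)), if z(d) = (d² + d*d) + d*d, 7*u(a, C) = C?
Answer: -5562964/527 ≈ -10556.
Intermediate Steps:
u(a, C) = C/7
z(d) = 3*d² (z(d) = (d² + d²) + d² = 2*d² + d² = 3*d²)
h(c, U) = 49/1054 (h(c, U) = 2/(-4 + ((⅐)*6 + 6)²) = 2/(-4 + (6/7 + 6)²) = 2/(-4 + (48/7)²) = 2/(-4 + 2304/49) = 2/(2108/49) = 2*(49/2108) = 49/1054)
88*((z(2) + 0)*(5*(-2)) + h(11, 13)) = 88*((3*2² + 0)*(5*(-2)) + 49/1054) = 88*((3*4 + 0)*(-10) + 49/1054) = 88*((12 + 0)*(-10) + 49/1054) = 88*(12*(-10) + 49/1054) = 88*(-120 + 49/1054) = 88*(-126431/1054) = -5562964/527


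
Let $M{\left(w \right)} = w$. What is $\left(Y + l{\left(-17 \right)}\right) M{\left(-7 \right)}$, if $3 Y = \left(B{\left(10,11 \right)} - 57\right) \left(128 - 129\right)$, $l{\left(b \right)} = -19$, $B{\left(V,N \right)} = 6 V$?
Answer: $140$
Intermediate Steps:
$Y = -1$ ($Y = \frac{\left(6 \cdot 10 - 57\right) \left(128 - 129\right)}{3} = \frac{\left(60 - 57\right) \left(-1\right)}{3} = \frac{3 \left(-1\right)}{3} = \frac{1}{3} \left(-3\right) = -1$)
$\left(Y + l{\left(-17 \right)}\right) M{\left(-7 \right)} = \left(-1 - 19\right) \left(-7\right) = \left(-20\right) \left(-7\right) = 140$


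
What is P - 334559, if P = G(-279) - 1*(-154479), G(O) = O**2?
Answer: -102239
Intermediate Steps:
P = 232320 (P = (-279)**2 - 1*(-154479) = 77841 + 154479 = 232320)
P - 334559 = 232320 - 334559 = -102239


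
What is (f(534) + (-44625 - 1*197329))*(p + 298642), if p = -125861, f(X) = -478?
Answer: -41887643392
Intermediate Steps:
(f(534) + (-44625 - 1*197329))*(p + 298642) = (-478 + (-44625 - 1*197329))*(-125861 + 298642) = (-478 + (-44625 - 197329))*172781 = (-478 - 241954)*172781 = -242432*172781 = -41887643392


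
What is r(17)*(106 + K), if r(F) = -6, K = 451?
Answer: -3342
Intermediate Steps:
r(17)*(106 + K) = -6*(106 + 451) = -6*557 = -3342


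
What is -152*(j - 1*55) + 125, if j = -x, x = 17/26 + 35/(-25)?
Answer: 544153/65 ≈ 8371.6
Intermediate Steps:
x = -97/130 (x = 17*(1/26) + 35*(-1/25) = 17/26 - 7/5 = -97/130 ≈ -0.74615)
j = 97/130 (j = -1*(-97/130) = 97/130 ≈ 0.74615)
-152*(j - 1*55) + 125 = -152*(97/130 - 1*55) + 125 = -152*(97/130 - 55) + 125 = -152*(-7053/130) + 125 = 536028/65 + 125 = 544153/65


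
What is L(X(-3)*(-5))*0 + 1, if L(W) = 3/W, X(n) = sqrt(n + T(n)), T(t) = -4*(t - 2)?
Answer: 1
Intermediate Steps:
T(t) = 8 - 4*t (T(t) = -4*(-2 + t) = 8 - 4*t)
X(n) = sqrt(8 - 3*n) (X(n) = sqrt(n + (8 - 4*n)) = sqrt(8 - 3*n))
L(X(-3)*(-5))*0 + 1 = (3/((sqrt(8 - 3*(-3))*(-5))))*0 + 1 = (3/((sqrt(8 + 9)*(-5))))*0 + 1 = (3/((sqrt(17)*(-5))))*0 + 1 = (3/((-5*sqrt(17))))*0 + 1 = (3*(-sqrt(17)/85))*0 + 1 = -3*sqrt(17)/85*0 + 1 = 0 + 1 = 1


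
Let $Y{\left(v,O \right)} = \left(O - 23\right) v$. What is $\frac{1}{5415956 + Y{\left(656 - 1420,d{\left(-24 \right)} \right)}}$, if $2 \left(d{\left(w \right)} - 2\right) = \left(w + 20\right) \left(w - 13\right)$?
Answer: $\frac{1}{5375464} \approx 1.8603 \cdot 10^{-7}$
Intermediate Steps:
$d{\left(w \right)} = 2 + \frac{\left(-13 + w\right) \left(20 + w\right)}{2}$ ($d{\left(w \right)} = 2 + \frac{\left(w + 20\right) \left(w - 13\right)}{2} = 2 + \frac{\left(20 + w\right) \left(-13 + w\right)}{2} = 2 + \frac{\left(-13 + w\right) \left(20 + w\right)}{2}$)
$Y{\left(v,O \right)} = v \left(-23 + O\right)$ ($Y{\left(v,O \right)} = \left(-23 + O\right) v = v \left(-23 + O\right)$)
$\frac{1}{5415956 + Y{\left(656 - 1420,d{\left(-24 \right)} \right)}} = \frac{1}{5415956 + \left(656 - 1420\right) \left(-23 + \left(-128 + \frac{\left(-24\right)^{2}}{2} + \frac{7}{2} \left(-24\right)\right)\right)} = \frac{1}{5415956 + \left(656 - 1420\right) \left(-23 - -76\right)} = \frac{1}{5415956 - 764 \left(-23 - -76\right)} = \frac{1}{5415956 - 764 \left(-23 + 76\right)} = \frac{1}{5415956 - 40492} = \frac{1}{5375464}$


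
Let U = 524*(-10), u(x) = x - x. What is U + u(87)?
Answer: -5240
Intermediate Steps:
u(x) = 0
U = -5240
U + u(87) = -5240 + 0 = -5240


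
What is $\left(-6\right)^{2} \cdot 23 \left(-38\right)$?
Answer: $-31464$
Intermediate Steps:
$\left(-6\right)^{2} \cdot 23 \left(-38\right) = 36 \cdot 23 \left(-38\right) = 828 \left(-38\right) = -31464$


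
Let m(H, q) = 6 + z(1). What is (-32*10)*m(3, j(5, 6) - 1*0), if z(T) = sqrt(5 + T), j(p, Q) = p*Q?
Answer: -1920 - 320*sqrt(6) ≈ -2703.8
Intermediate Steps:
j(p, Q) = Q*p
m(H, q) = 6 + sqrt(6) (m(H, q) = 6 + sqrt(5 + 1) = 6 + sqrt(6))
(-32*10)*m(3, j(5, 6) - 1*0) = (-32*10)*(6 + sqrt(6)) = -320*(6 + sqrt(6)) = -1920 - 320*sqrt(6)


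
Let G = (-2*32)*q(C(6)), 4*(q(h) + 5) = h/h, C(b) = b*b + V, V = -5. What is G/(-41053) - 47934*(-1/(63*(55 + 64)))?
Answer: 218395046/34197149 ≈ 6.3864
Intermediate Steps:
C(b) = -5 + b² (C(b) = b*b - 5 = b² - 5 = -5 + b²)
q(h) = -19/4 (q(h) = -5 + (h/h)/4 = -5 + (¼)*1 = -5 + ¼ = -19/4)
G = 304 (G = -2*32*(-19/4) = -64*(-19/4) = 304)
G/(-41053) - 47934*(-1/(63*(55 + 64))) = 304/(-41053) - 47934*(-1/(63*(55 + 64))) = 304*(-1/41053) - 47934/(119*(-63)) = -304/41053 - 47934/(-7497) = -304/41053 - 47934*(-1/7497) = -304/41053 + 5326/833 = 218395046/34197149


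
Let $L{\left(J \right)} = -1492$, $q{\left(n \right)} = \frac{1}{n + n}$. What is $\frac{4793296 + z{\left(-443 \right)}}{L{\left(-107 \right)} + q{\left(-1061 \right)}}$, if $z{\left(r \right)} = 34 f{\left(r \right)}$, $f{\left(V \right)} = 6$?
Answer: $- \frac{406872280}{126641} \approx -3212.8$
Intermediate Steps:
$q{\left(n \right)} = \frac{1}{2 n}$
$z{\left(r \right)} = 204$ ($z{\left(r \right)} = 34 \cdot 6 = 204$)
$\frac{4793296 + z{\left(-443 \right)}}{L{\left(-107 \right)} + q{\left(-1061 \right)}} = \frac{4793296 + 204}{-1492 + \frac{1}{2 \left(-1061\right)}} = \frac{4793500}{-1492 + \frac{1}{2} \left(- \frac{1}{1061}\right)} = \frac{4793500}{-1492 - \frac{1}{2122}} = \frac{4793500}{- \frac{3166025}{2122}} = 4793500 \left(- \frac{2122}{3166025}\right) = - \frac{406872280}{126641}$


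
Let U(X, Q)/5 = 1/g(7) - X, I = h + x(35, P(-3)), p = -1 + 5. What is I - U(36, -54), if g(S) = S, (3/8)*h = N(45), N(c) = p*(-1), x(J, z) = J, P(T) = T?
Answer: 4276/21 ≈ 203.62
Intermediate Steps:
p = 4
N(c) = -4 (N(c) = 4*(-1) = -4)
h = -32/3 (h = (8/3)*(-4) = -32/3 ≈ -10.667)
I = 73/3 (I = -32/3 + 35 = 73/3 ≈ 24.333)
U(X, Q) = 5/7 - 5*X (U(X, Q) = 5*(1/7 - X) = 5/7 - 5*X)
I - U(36, -54) = 73/3 - (5/7 - 5*36) = 73/3 - (5/7 - 180) = 73/3 - 1*(-1255/7) = 73/3 + 1255/7 = 4276/21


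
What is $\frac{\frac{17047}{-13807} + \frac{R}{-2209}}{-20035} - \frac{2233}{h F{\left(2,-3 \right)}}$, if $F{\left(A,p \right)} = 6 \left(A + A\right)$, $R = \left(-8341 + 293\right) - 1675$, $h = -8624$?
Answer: $\frac{17461131439001}{1642531291175040} \approx 0.010631$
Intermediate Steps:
$R = -9723$ ($R = -8048 - 1675 = -9723$)
$F{\left(A,p \right)} = 12 A$ ($F{\left(A,p \right)} = 6 \cdot 2 A = 12 A$)
$\frac{\frac{17047}{-13807} + \frac{R}{-2209}}{-20035} - \frac{2233}{h F{\left(2,-3 \right)}} = \frac{\frac{17047}{-13807} - \frac{9723}{-2209}}{-20035} - \frac{2233}{\left(-8624\right) 12 \cdot 2} = \left(17047 \left(- \frac{1}{13807}\right) - - \frac{9723}{2209}\right) \left(- \frac{1}{20035}\right) - \frac{2233}{\left(-8624\right) 24} = \left(- \frac{17047}{13807} + \frac{9723}{2209}\right) \left(- \frac{1}{20035}\right) - \frac{2233}{-206976} = \frac{96588638}{30499663} \left(- \frac{1}{20035}\right) - - \frac{29}{2688} = - \frac{96588638}{611060748205} + \frac{29}{2688} = \frac{17461131439001}{1642531291175040}$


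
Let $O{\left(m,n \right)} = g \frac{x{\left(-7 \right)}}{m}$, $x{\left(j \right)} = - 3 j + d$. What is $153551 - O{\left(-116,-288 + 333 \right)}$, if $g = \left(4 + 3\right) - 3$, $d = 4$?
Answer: $\frac{4453004}{29} \approx 1.5355 \cdot 10^{5}$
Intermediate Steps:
$x{\left(j \right)} = 4 - 3 j$ ($x{\left(j \right)} = - 3 j + 4 = 4 - 3 j$)
$g = 4$ ($g = 7 - 3 = 4$)
$O{\left(m,n \right)} = \frac{100}{m}$ ($O{\left(m,n \right)} = 4 \frac{4 - -21}{m} = 4 \frac{4 + 21}{m} = 4 \frac{25}{m} = \frac{100}{m}$)
$153551 - O{\left(-116,-288 + 333 \right)} = 153551 - \frac{100}{-116} = 153551 - 100 \left(- \frac{1}{116}\right) = 153551 - - \frac{25}{29} = 153551 + \frac{25}{29} = \frac{4453004}{29}$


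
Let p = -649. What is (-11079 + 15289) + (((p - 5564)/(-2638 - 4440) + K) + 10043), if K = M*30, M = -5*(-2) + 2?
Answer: 103437027/7078 ≈ 14614.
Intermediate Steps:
M = 12 (M = 10 + 2 = 12)
K = 360 (K = 12*30 = 360)
(-11079 + 15289) + (((p - 5564)/(-2638 - 4440) + K) + 10043) = (-11079 + 15289) + (((-649 - 5564)/(-2638 - 4440) + 360) + 10043) = 4210 + ((-6213/(-7078) + 360) + 10043) = 4210 + ((-6213*(-1/7078) + 360) + 10043) = 4210 + ((6213/7078 + 360) + 10043) = 4210 + (2554293/7078 + 10043) = 4210 + 73638647/7078 = 103437027/7078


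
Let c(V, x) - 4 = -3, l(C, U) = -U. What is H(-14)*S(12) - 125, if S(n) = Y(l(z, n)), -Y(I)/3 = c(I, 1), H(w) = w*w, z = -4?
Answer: -713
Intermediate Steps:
c(V, x) = 1 (c(V, x) = 4 - 3 = 1)
H(w) = w**2
Y(I) = -3 (Y(I) = -3*1 = -3)
S(n) = -3
H(-14)*S(12) - 125 = (-14)**2*(-3) - 125 = 196*(-3) - 125 = -588 - 125 = -713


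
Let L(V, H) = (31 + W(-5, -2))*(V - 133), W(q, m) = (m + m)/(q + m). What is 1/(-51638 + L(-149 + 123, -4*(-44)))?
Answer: -7/396605 ≈ -1.7650e-5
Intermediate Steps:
W(q, m) = 2*m/(m + q) (W(q, m) = (2*m)/(m + q) = 2*m/(m + q))
L(V, H) = -4199 + 221*V/7 (L(V, H) = (31 + 2*(-2)/(-2 - 5))*(V - 133) = (31 + 2*(-2)/(-7))*(-133 + V) = (31 + 2*(-2)*(-1/7))*(-133 + V) = (31 + 4/7)*(-133 + V) = 221*(-133 + V)/7 = -4199 + 221*V/7)
1/(-51638 + L(-149 + 123, -4*(-44))) = 1/(-51638 + (-4199 + 221*(-149 + 123)/7)) = 1/(-51638 + (-4199 + (221/7)*(-26))) = 1/(-51638 + (-4199 - 5746/7)) = 1/(-51638 - 35139/7) = 1/(-396605/7) = -7/396605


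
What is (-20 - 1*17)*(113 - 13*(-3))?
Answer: -5624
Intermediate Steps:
(-20 - 1*17)*(113 - 13*(-3)) = (-20 - 17)*(113 + 39) = -37*152 = -5624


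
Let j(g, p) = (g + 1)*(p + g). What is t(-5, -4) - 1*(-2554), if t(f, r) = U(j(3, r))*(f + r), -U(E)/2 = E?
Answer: 2482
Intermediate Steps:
j(g, p) = (1 + g)*(g + p)
U(E) = -2*E
t(f, r) = (-24 - 8*r)*(f + r) (t(f, r) = (-2*(3 + r + 3² + 3*r))*(f + r) = (-2*(3 + r + 9 + 3*r))*(f + r) = (-2*(12 + 4*r))*(f + r) = (-24 - 8*r)*(f + r))
t(-5, -4) - 1*(-2554) = 8*(-3 - 1*(-4))*(-5 - 4) - 1*(-2554) = 8*(-3 + 4)*(-9) + 2554 = 8*1*(-9) + 2554 = -72 + 2554 = 2482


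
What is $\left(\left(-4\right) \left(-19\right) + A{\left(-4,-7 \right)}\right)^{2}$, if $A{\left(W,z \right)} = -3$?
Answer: $5329$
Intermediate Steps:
$\left(\left(-4\right) \left(-19\right) + A{\left(-4,-7 \right)}\right)^{2} = \left(\left(-4\right) \left(-19\right) - 3\right)^{2} = \left(76 - 3\right)^{2} = 73^{2} = 5329$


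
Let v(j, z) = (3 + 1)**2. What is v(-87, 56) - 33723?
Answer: -33707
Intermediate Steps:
v(j, z) = 16 (v(j, z) = 4**2 = 16)
v(-87, 56) - 33723 = 16 - 33723 = -33707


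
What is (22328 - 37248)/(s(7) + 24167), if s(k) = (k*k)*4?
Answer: -14920/24363 ≈ -0.61240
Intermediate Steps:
s(k) = 4*k**2 (s(k) = k**2*4 = 4*k**2)
(22328 - 37248)/(s(7) + 24167) = (22328 - 37248)/(4*7**2 + 24167) = -14920/(4*49 + 24167) = -14920/(196 + 24167) = -14920/24363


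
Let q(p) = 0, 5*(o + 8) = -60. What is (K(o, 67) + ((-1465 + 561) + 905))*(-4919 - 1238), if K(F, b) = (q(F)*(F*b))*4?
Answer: -6157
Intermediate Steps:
o = -20 (o = -8 + (⅕)*(-60) = -8 - 12 = -20)
K(F, b) = 0 (K(F, b) = (0*(F*b))*4 = 0*4 = 0)
(K(o, 67) + ((-1465 + 561) + 905))*(-4919 - 1238) = (0 + ((-1465 + 561) + 905))*(-4919 - 1238) = (0 + (-904 + 905))*(-6157) = (0 + 1)*(-6157) = 1*(-6157) = -6157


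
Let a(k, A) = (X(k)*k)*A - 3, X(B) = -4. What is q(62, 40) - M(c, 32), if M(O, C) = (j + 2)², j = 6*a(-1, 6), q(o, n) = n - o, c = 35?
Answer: -16406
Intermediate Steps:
a(k, A) = -3 - 4*A*k (a(k, A) = (-4*k)*A - 3 = -4*A*k - 3 = -3 - 4*A*k)
j = 126 (j = 6*(-3 - 4*6*(-1)) = 6*(-3 + 24) = 6*21 = 126)
M(O, C) = 16384 (M(O, C) = (126 + 2)² = 128² = 16384)
q(62, 40) - M(c, 32) = (40 - 1*62) - 1*16384 = (40 - 62) - 16384 = -22 - 16384 = -16406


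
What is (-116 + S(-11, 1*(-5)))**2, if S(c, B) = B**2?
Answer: 8281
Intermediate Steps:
(-116 + S(-11, 1*(-5)))**2 = (-116 + (1*(-5))**2)**2 = (-116 + (-5)**2)**2 = (-116 + 25)**2 = (-91)**2 = 8281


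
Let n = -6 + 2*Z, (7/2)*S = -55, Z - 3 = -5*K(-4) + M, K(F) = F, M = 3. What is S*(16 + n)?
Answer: -6820/7 ≈ -974.29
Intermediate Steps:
Z = 26 (Z = 3 + (-5*(-4) + 3) = 3 + (20 + 3) = 3 + 23 = 26)
S = -110/7 (S = (2/7)*(-55) = -110/7 ≈ -15.714)
n = 46 (n = -6 + 2*26 = -6 + 52 = 46)
S*(16 + n) = -110*(16 + 46)/7 = -110/7*62 = -6820/7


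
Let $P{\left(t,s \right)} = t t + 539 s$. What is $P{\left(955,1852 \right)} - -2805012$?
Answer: $4715265$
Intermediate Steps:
$P{\left(t,s \right)} = t^{2} + 539 s$
$P{\left(955,1852 \right)} - -2805012 = \left(955^{2} + 539 \cdot 1852\right) - -2805012 = \left(912025 + 998228\right) + 2805012 = 1910253 + 2805012 = 4715265$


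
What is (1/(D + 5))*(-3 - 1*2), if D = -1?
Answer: -5/4 ≈ -1.2500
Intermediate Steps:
(1/(D + 5))*(-3 - 1*2) = (1/(-1 + 5))*(-3 - 1*2) = (1/4)*(-3 - 2) = ((¼)*1)*(-5) = (¼)*(-5) = -5/4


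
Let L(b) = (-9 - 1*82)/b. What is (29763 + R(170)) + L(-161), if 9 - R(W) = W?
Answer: 680859/23 ≈ 29603.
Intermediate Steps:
R(W) = 9 - W
L(b) = -91/b (L(b) = (-9 - 82)/b = -91/b)
(29763 + R(170)) + L(-161) = (29763 + (9 - 1*170)) - 91/(-161) = (29763 + (9 - 170)) - 91*(-1/161) = (29763 - 161) + 13/23 = 29602 + 13/23 = 680859/23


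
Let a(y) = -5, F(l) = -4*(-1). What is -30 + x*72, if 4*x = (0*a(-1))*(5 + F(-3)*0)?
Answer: -30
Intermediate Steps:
F(l) = 4
x = 0 (x = ((0*(-5))*(5 + 4*0))/4 = (0*(5 + 0))/4 = (0*5)/4 = (¼)*0 = 0)
-30 + x*72 = -30 + 0*72 = -30 + 0 = -30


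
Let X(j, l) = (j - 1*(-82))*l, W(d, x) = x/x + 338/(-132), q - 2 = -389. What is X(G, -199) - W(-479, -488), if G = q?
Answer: 4005973/66 ≈ 60697.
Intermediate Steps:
q = -387 (q = 2 - 389 = -387)
W(d, x) = -103/66 (W(d, x) = 1 + 338*(-1/132) = 1 - 169/66 = -103/66)
G = -387
X(j, l) = l*(82 + j) (X(j, l) = (j + 82)*l = (82 + j)*l = l*(82 + j))
X(G, -199) - W(-479, -488) = -199*(82 - 387) - 1*(-103/66) = -199*(-305) + 103/66 = 60695 + 103/66 = 4005973/66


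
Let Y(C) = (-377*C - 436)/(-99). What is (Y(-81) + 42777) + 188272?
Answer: 22843750/99 ≈ 2.3075e+5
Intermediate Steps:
Y(C) = 436/99 + 377*C/99 (Y(C) = (-436 - 377*C)*(-1/99) = 436/99 + 377*C/99)
(Y(-81) + 42777) + 188272 = ((436/99 + (377/99)*(-81)) + 42777) + 188272 = ((436/99 - 3393/11) + 42777) + 188272 = (-30101/99 + 42777) + 188272 = 4204822/99 + 188272 = 22843750/99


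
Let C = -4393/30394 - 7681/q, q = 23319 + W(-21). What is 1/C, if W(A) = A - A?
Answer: -708757686/335896681 ≈ -2.1100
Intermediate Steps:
W(A) = 0
q = 23319 (q = 23319 + 0 = 23319)
C = -335896681/708757686 (C = -4393/30394 - 7681/23319 = -335896681/708757686 ≈ -0.47392)
1/C = 1/(-335896681/708757686) = -708757686/335896681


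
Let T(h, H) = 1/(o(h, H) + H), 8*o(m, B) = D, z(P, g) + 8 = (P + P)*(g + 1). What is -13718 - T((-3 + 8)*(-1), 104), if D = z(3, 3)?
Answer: -1454109/106 ≈ -13718.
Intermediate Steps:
z(P, g) = -8 + 2*P*(1 + g) (z(P, g) = -8 + (P + P)*(g + 1) = -8 + (2*P)*(1 + g) = -8 + 2*P*(1 + g))
D = 16 (D = -8 + 2*3 + 2*3*3 = -8 + 6 + 18 = 16)
o(m, B) = 2 (o(m, B) = (⅛)*16 = 2)
T(h, H) = 1/(2 + H)
-13718 - T((-3 + 8)*(-1), 104) = -13718 - 1/(2 + 104) = -13718 - 1/106 = -1454109/106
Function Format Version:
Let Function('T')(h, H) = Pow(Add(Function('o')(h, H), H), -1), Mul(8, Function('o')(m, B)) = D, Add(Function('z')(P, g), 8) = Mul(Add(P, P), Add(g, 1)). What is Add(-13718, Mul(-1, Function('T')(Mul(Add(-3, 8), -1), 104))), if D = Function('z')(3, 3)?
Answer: Rational(-1454109, 106) ≈ -13718.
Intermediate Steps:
Function('z')(P, g) = Add(-8, Mul(2, P, Add(1, g))) (Function('z')(P, g) = Add(-8, Mul(Add(P, P), Add(g, 1))) = Add(-8, Mul(Mul(2, P), Add(1, g))) = Add(-8, Mul(2, P, Add(1, g))))
D = 16 (D = Add(-8, Mul(2, 3), Mul(2, 3, 3)) = Add(-8, 6, 18) = 16)
Function('o')(m, B) = 2 (Function('o')(m, B) = Mul(Rational(1, 8), 16) = 2)
Function('T')(h, H) = Pow(Add(2, H), -1)
Add(-13718, Mul(-1, Function('T')(Mul(Add(-3, 8), -1), 104))) = Add(-13718, Mul(-1, Pow(Add(2, 104), -1))) = Add(-13718, Mul(-1, Pow(106, -1))) = Add(-13718, Mul(-1, Rational(1, 106))) = Add(-13718, Rational(-1, 106)) = Rational(-1454109, 106)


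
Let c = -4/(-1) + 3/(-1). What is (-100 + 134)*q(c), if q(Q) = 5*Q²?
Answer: 170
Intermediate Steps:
c = 1 (c = -4*(-1) + 3*(-1) = 4 - 3 = 1)
(-100 + 134)*q(c) = (-100 + 134)*(5*1²) = 34*(5*1) = 34*5 = 170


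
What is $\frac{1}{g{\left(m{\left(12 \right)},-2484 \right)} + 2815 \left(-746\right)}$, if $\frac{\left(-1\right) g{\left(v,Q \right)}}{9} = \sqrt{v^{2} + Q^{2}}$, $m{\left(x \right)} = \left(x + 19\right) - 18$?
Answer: $- \frac{419998}{881891639135} + \frac{9 \sqrt{246817}}{881891639135} \approx -4.7118 \cdot 10^{-7}$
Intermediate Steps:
$m{\left(x \right)} = 1 + x$ ($m{\left(x \right)} = \left(19 + x\right) - 18 = 1 + x$)
$g{\left(v,Q \right)} = - 9 \sqrt{Q^{2} + v^{2}}$ ($g{\left(v,Q \right)} = - 9 \sqrt{v^{2} + Q^{2}} = - 9 \sqrt{Q^{2} + v^{2}}$)
$\frac{1}{g{\left(m{\left(12 \right)},-2484 \right)} + 2815 \left(-746\right)} = \frac{1}{- 9 \sqrt{\left(-2484\right)^{2} + \left(1 + 12\right)^{2}} + 2815 \left(-746\right)} = \frac{1}{- 9 \sqrt{6170256 + 13^{2}} - 2099990} = \frac{1}{- 9 \sqrt{6170256 + 169} - 2099990} = \frac{1}{- 9 \sqrt{6170425} - 2099990} = \frac{1}{- 9 \cdot 5 \sqrt{246817} - 2099990} = \frac{1}{- 45 \sqrt{246817} - 2099990} = \frac{1}{-2099990 - 45 \sqrt{246817}}$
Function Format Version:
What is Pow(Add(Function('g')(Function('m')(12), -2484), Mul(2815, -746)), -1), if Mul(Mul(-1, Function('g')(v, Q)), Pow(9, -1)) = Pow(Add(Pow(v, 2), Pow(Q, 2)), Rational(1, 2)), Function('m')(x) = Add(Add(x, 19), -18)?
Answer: Add(Rational(-419998, 881891639135), Mul(Rational(9, 881891639135), Pow(246817, Rational(1, 2)))) ≈ -4.7118e-7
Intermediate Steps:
Function('m')(x) = Add(1, x) (Function('m')(x) = Add(Add(19, x), -18) = Add(1, x))
Function('g')(v, Q) = Mul(-9, Pow(Add(Pow(Q, 2), Pow(v, 2)), Rational(1, 2))) (Function('g')(v, Q) = Mul(-9, Pow(Add(Pow(v, 2), Pow(Q, 2)), Rational(1, 2))) = Mul(-9, Pow(Add(Pow(Q, 2), Pow(v, 2)), Rational(1, 2))))
Pow(Add(Function('g')(Function('m')(12), -2484), Mul(2815, -746)), -1) = Pow(Add(Mul(-9, Pow(Add(Pow(-2484, 2), Pow(Add(1, 12), 2)), Rational(1, 2))), Mul(2815, -746)), -1) = Pow(Add(Mul(-9, Pow(Add(6170256, Pow(13, 2)), Rational(1, 2))), -2099990), -1) = Pow(Add(Mul(-9, Pow(Add(6170256, 169), Rational(1, 2))), -2099990), -1) = Pow(Add(Mul(-9, Pow(6170425, Rational(1, 2))), -2099990), -1) = Pow(Add(Mul(-9, Mul(5, Pow(246817, Rational(1, 2)))), -2099990), -1) = Pow(Add(Mul(-45, Pow(246817, Rational(1, 2))), -2099990), -1) = Pow(Add(-2099990, Mul(-45, Pow(246817, Rational(1, 2)))), -1)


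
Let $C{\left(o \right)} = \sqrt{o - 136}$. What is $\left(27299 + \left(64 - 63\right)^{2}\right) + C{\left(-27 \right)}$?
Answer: $27300 + i \sqrt{163} \approx 27300.0 + 12.767 i$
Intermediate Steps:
$C{\left(o \right)} = \sqrt{-136 + o}$
$\left(27299 + \left(64 - 63\right)^{2}\right) + C{\left(-27 \right)} = \left(27299 + \left(64 - 63\right)^{2}\right) + \sqrt{-136 - 27} = \left(27299 + 1^{2}\right) + \sqrt{-163} = \left(27299 + 1\right) + i \sqrt{163} = 27300 + i \sqrt{163}$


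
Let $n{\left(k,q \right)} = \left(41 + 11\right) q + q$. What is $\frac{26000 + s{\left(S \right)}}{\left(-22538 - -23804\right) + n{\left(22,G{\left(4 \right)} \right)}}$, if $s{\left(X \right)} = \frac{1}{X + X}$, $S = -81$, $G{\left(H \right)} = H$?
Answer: $\frac{4211999}{239436} \approx 17.591$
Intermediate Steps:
$s{\left(X \right)} = \frac{1}{2 X}$
$n{\left(k,q \right)} = 53 q$ ($n{\left(k,q \right)} = 52 q + q = 53 q$)
$\frac{26000 + s{\left(S \right)}}{\left(-22538 - -23804\right) + n{\left(22,G{\left(4 \right)} \right)}} = \frac{26000 + \frac{1}{2 \left(-81\right)}}{\left(-22538 - -23804\right) + 53 \cdot 4} = \frac{26000 + \frac{1}{2} \left(- \frac{1}{81}\right)}{\left(-22538 + 23804\right) + 212} = \frac{26000 - \frac{1}{162}}{1266 + 212} = \frac{4211999}{162 \cdot 1478} = \frac{4211999}{162} \cdot \frac{1}{1478} = \frac{4211999}{239436}$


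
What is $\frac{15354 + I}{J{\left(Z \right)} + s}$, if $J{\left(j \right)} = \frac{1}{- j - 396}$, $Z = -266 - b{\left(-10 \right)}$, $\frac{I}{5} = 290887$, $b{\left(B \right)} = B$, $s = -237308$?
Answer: $- \frac{205770460}{33223121} \approx -6.1936$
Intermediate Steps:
$I = 1454435$ ($I = 5 \cdot 290887 = 1454435$)
$Z = -256$ ($Z = -266 - -10 = -266 + 10 = -256$)
$J{\left(j \right)} = \frac{1}{-396 - j}$
$\frac{15354 + I}{J{\left(Z \right)} + s} = \frac{15354 + 1454435}{- \frac{1}{396 - 256} - 237308} = \frac{1469789}{- \frac{1}{140} - 237308} = \frac{1469789}{- \frac{33223121}{140}} = 1469789 \left(- \frac{140}{33223121}\right) = - \frac{205770460}{33223121}$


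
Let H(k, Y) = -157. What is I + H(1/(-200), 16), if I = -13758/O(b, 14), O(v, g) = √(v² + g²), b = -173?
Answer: -157 - 13758*√1205/6025 ≈ -236.27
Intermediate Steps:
O(v, g) = √(g² + v²)
I = -13758*√1205/6025 (I = -13758/√(14² + (-173)²) = -13758/√(196 + 29929) = -13758*√1205/6025 ≈ -79.267)
I + H(1/(-200), 16) = -13758*√1205/6025 - 157 = -157 - 13758*√1205/6025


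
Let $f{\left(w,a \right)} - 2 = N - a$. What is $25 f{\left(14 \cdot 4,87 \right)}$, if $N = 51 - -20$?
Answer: $-350$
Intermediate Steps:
$N = 71$ ($N = 51 + 20 = 71$)
$f{\left(w,a \right)} = 73 - a$ ($f{\left(w,a \right)} = 2 - \left(-71 + a\right) = 73 - a$)
$25 f{\left(14 \cdot 4,87 \right)} = 25 \left(73 - 87\right) = 25 \left(-14\right) = -350$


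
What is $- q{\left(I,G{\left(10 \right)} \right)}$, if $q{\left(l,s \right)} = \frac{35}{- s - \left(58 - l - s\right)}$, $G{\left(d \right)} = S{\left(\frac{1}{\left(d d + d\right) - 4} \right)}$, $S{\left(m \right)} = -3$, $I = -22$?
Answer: $\frac{7}{16} \approx 0.4375$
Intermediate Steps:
$G{\left(d \right)} = -3$
$q{\left(l,s \right)} = \frac{35}{-58 + l}$ ($q{\left(l,s \right)} = \frac{35}{- s + \left(-58 + l + s\right)} = \frac{35}{-58 + l}$)
$- q{\left(I,G{\left(10 \right)} \right)} = - \frac{35}{-58 - 22} = - \frac{35}{-80} = - \frac{35 \left(-1\right)}{80} = \left(-1\right) \left(- \frac{7}{16}\right) = \frac{7}{16}$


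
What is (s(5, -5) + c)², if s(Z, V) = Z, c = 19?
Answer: 576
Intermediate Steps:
(s(5, -5) + c)² = (5 + 19)² = 24² = 576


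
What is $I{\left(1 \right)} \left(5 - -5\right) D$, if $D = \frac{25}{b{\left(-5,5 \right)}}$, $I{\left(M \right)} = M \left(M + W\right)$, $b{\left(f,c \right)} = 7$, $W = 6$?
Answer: $250$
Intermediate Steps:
$I{\left(M \right)} = M \left(6 + M\right)$ ($I{\left(M \right)} = M \left(M + 6\right) = M \left(6 + M\right)$)
$D = \frac{25}{7} \approx 3.5714$
$I{\left(1 \right)} \left(5 - -5\right) D = 1 \left(6 + 1\right) \left(5 - -5\right) \frac{25}{7} = 1 \cdot 7 \left(5 + 5\right) \frac{25}{7} = 7 \cdot 10 \cdot \frac{25}{7} = 70 \cdot \frac{25}{7} = 250$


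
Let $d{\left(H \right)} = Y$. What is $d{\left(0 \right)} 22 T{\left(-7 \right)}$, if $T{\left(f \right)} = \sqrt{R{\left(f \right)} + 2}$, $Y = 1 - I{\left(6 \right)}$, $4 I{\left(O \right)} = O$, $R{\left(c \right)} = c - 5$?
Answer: $- 11 i \sqrt{10} \approx - 34.785 i$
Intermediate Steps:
$R{\left(c \right)} = -5 + c$
$I{\left(O \right)} = \frac{O}{4}$
$Y = - \frac{1}{2}$ ($Y = 1 - \frac{1}{4} \cdot 6 = 1 - \frac{3}{2} = - \frac{1}{2} \approx -0.5$)
$T{\left(f \right)} = \sqrt{-3 + f}$ ($T{\left(f \right)} = \sqrt{\left(-5 + f\right) + 2} = \sqrt{-3 + f}$)
$d{\left(H \right)} = - \frac{1}{2}$
$d{\left(0 \right)} 22 T{\left(-7 \right)} = \left(- \frac{1}{2}\right) 22 \sqrt{-3 - 7} = - 11 \sqrt{-10} = - 11 i \sqrt{10}$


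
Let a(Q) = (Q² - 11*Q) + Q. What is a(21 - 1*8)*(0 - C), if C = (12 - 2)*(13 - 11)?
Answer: -780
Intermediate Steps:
C = 20 (C = 10*2 = 20)
a(Q) = Q² - 10*Q
a(21 - 1*8)*(0 - C) = ((21 - 1*8)*(-10 + (21 - 1*8)))*(0 - 1*20) = ((21 - 8)*(-10 + (21 - 8)))*(0 - 20) = (13*(-10 + 13))*(-20) = (13*3)*(-20) = 39*(-20) = -780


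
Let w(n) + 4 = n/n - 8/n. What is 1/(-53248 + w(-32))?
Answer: -4/213003 ≈ -1.8779e-5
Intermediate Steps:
w(n) = -3 - 8/n (w(n) = -4 + (n/n - 8/n) = -4 + (1 - 8/n) = -3 - 8/n)
1/(-53248 + w(-32)) = 1/(-53248 + (-3 - 8/(-32))) = 1/(-53248 + (-3 - 8*(-1/32))) = 1/(-53248 + (-3 + 1/4)) = 1/(-53248 - 11/4) = 1/(-213003/4) = -4/213003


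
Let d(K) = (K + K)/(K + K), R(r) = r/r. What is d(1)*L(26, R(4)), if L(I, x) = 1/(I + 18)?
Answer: 1/44 ≈ 0.022727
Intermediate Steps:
R(r) = 1
L(I, x) = 1/(18 + I)
d(K) = 1 (d(K) = (2*K)/((2*K)) = (2*K)*(1/(2*K)) = 1)
d(1)*L(26, R(4)) = 1/(18 + 26) = 1/44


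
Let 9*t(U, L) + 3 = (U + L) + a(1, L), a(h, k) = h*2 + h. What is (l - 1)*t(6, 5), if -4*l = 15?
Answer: -209/36 ≈ -5.8056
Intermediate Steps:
a(h, k) = 3*h (a(h, k) = 2*h + h = 3*h)
l = -15/4 (l = -¼*15 = -15/4 ≈ -3.7500)
t(U, L) = L/9 + U/9 (t(U, L) = -⅓ + ((U + L) + 3*1)/9 = -⅓ + ((L + U) + 3)/9 = -⅓ + (3 + L + U)/9 = -⅓ + (⅓ + L/9 + U/9) = L/9 + U/9)
(l - 1)*t(6, 5) = (-15/4 - 1)*((⅑)*5 + (⅑)*6) = -19*(5/9 + ⅔)/4 = -19/4*11/9 = -209/36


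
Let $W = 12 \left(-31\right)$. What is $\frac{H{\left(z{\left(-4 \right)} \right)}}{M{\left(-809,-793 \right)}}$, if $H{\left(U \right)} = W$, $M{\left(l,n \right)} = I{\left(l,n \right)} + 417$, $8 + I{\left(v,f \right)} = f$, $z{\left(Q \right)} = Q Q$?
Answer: $\frac{31}{32} \approx 0.96875$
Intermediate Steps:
$z{\left(Q \right)} = Q^{2}$
$I{\left(v,f \right)} = -8 + f$
$W = -372$
$M{\left(l,n \right)} = 409 + n$ ($M{\left(l,n \right)} = \left(-8 + n\right) + 417 = 409 + n$)
$H{\left(U \right)} = -372$
$\frac{H{\left(z{\left(-4 \right)} \right)}}{M{\left(-809,-793 \right)}} = - \frac{372}{409 - 793} = - \frac{372}{-384} = \left(-372\right) \left(- \frac{1}{384}\right) = \frac{31}{32}$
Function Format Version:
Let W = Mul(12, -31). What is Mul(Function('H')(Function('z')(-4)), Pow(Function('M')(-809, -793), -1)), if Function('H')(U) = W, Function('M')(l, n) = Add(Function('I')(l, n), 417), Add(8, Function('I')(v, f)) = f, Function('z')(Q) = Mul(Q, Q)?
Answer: Rational(31, 32) ≈ 0.96875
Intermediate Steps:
Function('z')(Q) = Pow(Q, 2)
Function('I')(v, f) = Add(-8, f)
W = -372
Function('M')(l, n) = Add(409, n) (Function('M')(l, n) = Add(Add(-8, n), 417) = Add(409, n))
Function('H')(U) = -372
Mul(Function('H')(Function('z')(-4)), Pow(Function('M')(-809, -793), -1)) = Mul(-372, Pow(Add(409, -793), -1)) = Mul(-372, Pow(-384, -1)) = Mul(-372, Rational(-1, 384)) = Rational(31, 32)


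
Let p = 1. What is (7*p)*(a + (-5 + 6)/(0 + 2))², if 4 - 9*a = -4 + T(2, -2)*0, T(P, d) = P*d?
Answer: 4375/324 ≈ 13.503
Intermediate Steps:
a = 8/9 (a = 4/9 - (-4 + (2*(-2))*0)/9 = 4/9 - (-4 - 4*0)/9 = 4/9 - (-4 + 0)/9 = 4/9 - ⅑*(-4) = 4/9 + 4/9 = 8/9 ≈ 0.88889)
(7*p)*(a + (-5 + 6)/(0 + 2))² = (7*1)*(8/9 + (-5 + 6)/(0 + 2))² = 7*(8/9 + 1/2)² = 7*(8/9 + 1*(½))² = 7*(8/9 + ½)² = 7*(25/18)² = 7*(625/324) = 4375/324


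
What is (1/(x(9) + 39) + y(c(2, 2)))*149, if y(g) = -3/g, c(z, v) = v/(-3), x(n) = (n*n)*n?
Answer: 515093/768 ≈ 670.69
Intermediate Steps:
x(n) = n**3 (x(n) = n**2*n = n**3)
c(z, v) = -v/3 (c(z, v) = v*(-1/3) = -v/3)
(1/(x(9) + 39) + y(c(2, 2)))*149 = (1/(9**3 + 39) - 3/((-1/3*2)))*149 = (1/(729 + 39) - 3/(-2/3))*149 = (1/768 - 3*(-3/2))*149 = (1/768 + 9/2)*149 = (3457/768)*149 = 515093/768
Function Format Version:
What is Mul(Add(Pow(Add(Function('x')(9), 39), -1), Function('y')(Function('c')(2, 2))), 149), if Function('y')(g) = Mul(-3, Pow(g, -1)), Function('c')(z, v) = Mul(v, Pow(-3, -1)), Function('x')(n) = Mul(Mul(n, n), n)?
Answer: Rational(515093, 768) ≈ 670.69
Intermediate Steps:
Function('x')(n) = Pow(n, 3) (Function('x')(n) = Mul(Pow(n, 2), n) = Pow(n, 3))
Function('c')(z, v) = Mul(Rational(-1, 3), v) (Function('c')(z, v) = Mul(v, Rational(-1, 3)) = Mul(Rational(-1, 3), v))
Mul(Add(Pow(Add(Function('x')(9), 39), -1), Function('y')(Function('c')(2, 2))), 149) = Mul(Add(Pow(Add(Pow(9, 3), 39), -1), Mul(-3, Pow(Mul(Rational(-1, 3), 2), -1))), 149) = Mul(Add(Pow(Add(729, 39), -1), Mul(-3, Pow(Rational(-2, 3), -1))), 149) = Mul(Add(Pow(768, -1), Mul(-3, Rational(-3, 2))), 149) = Mul(Add(Rational(1, 768), Rational(9, 2)), 149) = Mul(Rational(3457, 768), 149) = Rational(515093, 768)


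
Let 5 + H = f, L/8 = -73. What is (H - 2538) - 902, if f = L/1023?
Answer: -3524819/1023 ≈ -3445.6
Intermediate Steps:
L = -584 (L = 8*(-73) = -584)
f = -584/1023 ≈ -0.57087
H = -5699/1023 (H = -5 - 584/1023 = -5699/1023 ≈ -5.5709)
(H - 2538) - 902 = (-5699/1023 - 2538) - 902 = -2602073/1023 - 902 = -3524819/1023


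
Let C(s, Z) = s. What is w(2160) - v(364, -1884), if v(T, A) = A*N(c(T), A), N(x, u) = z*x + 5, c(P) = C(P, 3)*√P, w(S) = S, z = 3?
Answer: 11580 + 4114656*√91 ≈ 3.9263e+7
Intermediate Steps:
c(P) = P^(3/2) (c(P) = P*√P = P^(3/2))
N(x, u) = 5 + 3*x (N(x, u) = 3*x + 5 = 5 + 3*x)
v(T, A) = A*(5 + 3*T^(3/2))
w(2160) - v(364, -1884) = 2160 - (-1884)*(5 + 3*364^(3/2)) = 2160 - (-1884)*(5 + 3*(728*√91)) = 2160 - (-1884)*(5 + 2184*√91) = 2160 - (-9420 - 4114656*√91) = 2160 + (9420 + 4114656*√91) = 11580 + 4114656*√91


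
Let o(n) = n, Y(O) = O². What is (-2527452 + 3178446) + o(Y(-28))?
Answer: 651778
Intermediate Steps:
(-2527452 + 3178446) + o(Y(-28)) = (-2527452 + 3178446) + (-28)² = 650994 + 784 = 651778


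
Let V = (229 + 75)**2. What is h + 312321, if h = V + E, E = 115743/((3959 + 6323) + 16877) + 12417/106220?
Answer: 389203219444341/961609660 ≈ 4.0474e+5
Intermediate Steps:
E = 4210484921/961609660 (E = 115743/(10282 + 16877) + 12417*(1/106220) = 115743/27159 + 12417/106220 = 115743*(1/27159) + 12417/106220 = 38581/9053 + 12417/106220 = 4210484921/961609660 ≈ 4.3786)
V = 92416 (V = 304**2 = 92416)
h = 88872328823481/961609660 (h = 92416 + 4210484921/961609660 = 88872328823481/961609660 ≈ 92420.)
h + 312321 = 88872328823481/961609660 + 312321 = 389203219444341/961609660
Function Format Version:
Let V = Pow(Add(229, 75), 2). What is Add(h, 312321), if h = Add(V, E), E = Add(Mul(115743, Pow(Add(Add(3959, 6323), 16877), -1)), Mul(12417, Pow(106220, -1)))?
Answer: Rational(389203219444341, 961609660) ≈ 4.0474e+5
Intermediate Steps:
E = Rational(4210484921, 961609660) (E = Add(Mul(115743, Pow(Add(10282, 16877), -1)), Mul(12417, Rational(1, 106220))) = Add(Mul(115743, Pow(27159, -1)), Rational(12417, 106220)) = Add(Mul(115743, Rational(1, 27159)), Rational(12417, 106220)) = Add(Rational(38581, 9053), Rational(12417, 106220)) = Rational(4210484921, 961609660) ≈ 4.3786)
V = 92416 (V = Pow(304, 2) = 92416)
h = Rational(88872328823481, 961609660) (h = Add(92416, Rational(4210484921, 961609660)) = Rational(88872328823481, 961609660) ≈ 92420.)
Add(h, 312321) = Add(Rational(88872328823481, 961609660), 312321) = Rational(389203219444341, 961609660)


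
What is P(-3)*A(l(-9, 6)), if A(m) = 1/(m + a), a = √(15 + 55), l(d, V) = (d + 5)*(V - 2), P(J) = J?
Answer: 8/31 + √70/62 ≈ 0.39301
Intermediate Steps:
l(d, V) = (-2 + V)*(5 + d) (l(d, V) = (5 + d)*(-2 + V) = (-2 + V)*(5 + d))
a = √70 ≈ 8.3666
A(m) = 1/(m + √70)
P(-3)*A(l(-9, 6)) = -3/((-10 - 2*(-9) + 5*6 + 6*(-9)) + √70) = -3/((-10 + 18 + 30 - 54) + √70) = -3/(-16 + √70)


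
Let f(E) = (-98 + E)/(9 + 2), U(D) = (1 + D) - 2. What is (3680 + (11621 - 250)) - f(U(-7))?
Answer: 165667/11 ≈ 15061.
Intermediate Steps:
U(D) = -1 + D
f(E) = -98/11 + E/11 (f(E) = (-98 + E)/11 = (-98 + E)*(1/11) = -98/11 + E/11)
(3680 + (11621 - 250)) - f(U(-7)) = (3680 + (11621 - 250)) - (-98/11 + (-1 - 7)/11) = (3680 + 11371) - (-98/11 + (1/11)*(-8)) = 15051 - (-98/11 - 8/11) = 15051 - 1*(-106/11) = 15051 + 106/11 = 165667/11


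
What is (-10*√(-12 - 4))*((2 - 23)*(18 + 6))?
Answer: 20160*I ≈ 20160.0*I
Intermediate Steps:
(-10*√(-12 - 4))*((2 - 23)*(18 + 6)) = (-40*I)*(-21*24) = -40*I*(-504) = 20160*I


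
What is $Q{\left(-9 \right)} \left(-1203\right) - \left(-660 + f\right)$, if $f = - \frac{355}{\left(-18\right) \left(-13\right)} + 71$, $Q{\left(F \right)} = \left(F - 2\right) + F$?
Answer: $\frac{5768221}{234} \approx 24651.0$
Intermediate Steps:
$Q{\left(F \right)} = -2 + 2 F$ ($Q{\left(F \right)} = \left(-2 + F\right) + F = -2 + 2 F$)
$f = \frac{16259}{234}$ ($f = - \frac{355}{234} + 71 = \frac{16259}{234} \approx 69.483$)
$Q{\left(-9 \right)} \left(-1203\right) - \left(-660 + f\right) = \left(-2 + 2 \left(-9\right)\right) \left(-1203\right) + \left(660 - \frac{16259}{234}\right) = \left(-2 - 18\right) \left(-1203\right) + \left(660 - \frac{16259}{234}\right) = \left(-20\right) \left(-1203\right) + \frac{138181}{234} = 24060 + \frac{138181}{234} = \frac{5768221}{234}$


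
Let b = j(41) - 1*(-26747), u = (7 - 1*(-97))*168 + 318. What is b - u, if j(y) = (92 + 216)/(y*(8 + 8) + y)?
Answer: 6243337/697 ≈ 8957.4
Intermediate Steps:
j(y) = 308/(17*y) (j(y) = 308/(y*16 + y) = 308/(16*y + y) = 308/((17*y)) = 308*(1/(17*y)) = 308/(17*y))
u = 17790 (u = (7 + 97)*168 + 318 = 104*168 + 318 = 17472 + 318 = 17790)
b = 18642967/697 (b = (308/17)/41 - 1*(-26747) = (308/17)*(1/41) + 26747 = 308/697 + 26747 = 18642967/697 ≈ 26747.)
b - u = 18642967/697 - 1*17790 = 18642967/697 - 17790 = 6243337/697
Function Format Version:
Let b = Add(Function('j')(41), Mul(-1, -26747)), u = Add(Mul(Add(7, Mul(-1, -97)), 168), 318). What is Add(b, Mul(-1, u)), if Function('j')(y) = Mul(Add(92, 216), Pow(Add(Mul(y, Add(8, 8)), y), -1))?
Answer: Rational(6243337, 697) ≈ 8957.4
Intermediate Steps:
Function('j')(y) = Mul(Rational(308, 17), Pow(y, -1)) (Function('j')(y) = Mul(308, Pow(Add(Mul(y, 16), y), -1)) = Mul(308, Pow(Add(Mul(16, y), y), -1)) = Mul(308, Pow(Mul(17, y), -1)) = Mul(308, Mul(Rational(1, 17), Pow(y, -1))) = Mul(Rational(308, 17), Pow(y, -1)))
u = 17790 (u = Add(Mul(Add(7, 97), 168), 318) = Add(Mul(104, 168), 318) = Add(17472, 318) = 17790)
b = Rational(18642967, 697) (b = Add(Mul(Rational(308, 17), Pow(41, -1)), Mul(-1, -26747)) = Add(Mul(Rational(308, 17), Rational(1, 41)), 26747) = Add(Rational(308, 697), 26747) = Rational(18642967, 697) ≈ 26747.)
Add(b, Mul(-1, u)) = Add(Rational(18642967, 697), Mul(-1, 17790)) = Add(Rational(18642967, 697), -17790) = Rational(6243337, 697)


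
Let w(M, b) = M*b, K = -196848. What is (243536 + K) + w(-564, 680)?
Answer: -336832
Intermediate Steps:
(243536 + K) + w(-564, 680) = (243536 - 196848) - 564*680 = 46688 - 383520 = -336832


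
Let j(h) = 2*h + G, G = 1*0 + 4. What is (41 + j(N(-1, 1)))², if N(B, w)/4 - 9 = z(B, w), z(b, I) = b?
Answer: 11881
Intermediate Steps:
G = 4 (G = 0 + 4 = 4)
N(B, w) = 36 + 4*B
j(h) = 4 + 2*h (j(h) = 2*h + 4 = 4 + 2*h)
(41 + j(N(-1, 1)))² = (41 + (4 + 2*(36 + 4*(-1))))² = (41 + (4 + 2*(36 - 4)))² = (41 + (4 + 2*32))² = (41 + (4 + 64))² = (41 + 68)² = 109² = 11881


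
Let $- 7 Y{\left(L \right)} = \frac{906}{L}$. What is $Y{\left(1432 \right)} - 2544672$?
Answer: $- \frac{12753896517}{5012} \approx -2.5447 \cdot 10^{6}$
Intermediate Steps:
$Y{\left(L \right)} = - \frac{906}{7 L}$ ($Y{\left(L \right)} = - \frac{906 \frac{1}{L}}{7} = - \frac{906}{7 L}$)
$Y{\left(1432 \right)} - 2544672 = - \frac{906}{7 \cdot 1432} - 2544672 = \left(- \frac{906}{7}\right) \frac{1}{1432} - 2544672 = - \frac{453}{5012} - 2544672 = - \frac{12753896517}{5012}$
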